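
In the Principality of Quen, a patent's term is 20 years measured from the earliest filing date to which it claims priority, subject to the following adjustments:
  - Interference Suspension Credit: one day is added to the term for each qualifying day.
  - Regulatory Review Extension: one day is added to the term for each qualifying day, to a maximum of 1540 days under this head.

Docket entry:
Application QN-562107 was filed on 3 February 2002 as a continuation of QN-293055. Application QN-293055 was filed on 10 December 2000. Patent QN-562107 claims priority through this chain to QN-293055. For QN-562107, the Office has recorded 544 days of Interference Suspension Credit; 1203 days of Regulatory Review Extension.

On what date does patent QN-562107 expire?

September 22, 2025

Earliest priority filing: 10 December 2000.
Base term: 10 December 2000 + 20 years → 10 December 2020.
Interference Suspension Credit: +544 days → 7 June 2022.
Regulatory Review Extension: 1203 days (within the 1540-day cap) → +1203 days → 22 September 2025.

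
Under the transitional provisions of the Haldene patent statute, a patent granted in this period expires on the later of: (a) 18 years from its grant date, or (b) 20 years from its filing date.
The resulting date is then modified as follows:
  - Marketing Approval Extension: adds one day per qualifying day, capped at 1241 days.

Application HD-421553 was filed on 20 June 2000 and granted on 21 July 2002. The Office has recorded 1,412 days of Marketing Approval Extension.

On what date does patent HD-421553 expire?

(a) grant + 18 years → 21 July 2020.
(b) filing + 20 years → 20 June 2020.
Later of the two: 21 July 2020.
Marketing Approval Extension: 1412 days claimed exceeds the 1241-day cap, so +1241 days → 14 December 2023.

2023-12-14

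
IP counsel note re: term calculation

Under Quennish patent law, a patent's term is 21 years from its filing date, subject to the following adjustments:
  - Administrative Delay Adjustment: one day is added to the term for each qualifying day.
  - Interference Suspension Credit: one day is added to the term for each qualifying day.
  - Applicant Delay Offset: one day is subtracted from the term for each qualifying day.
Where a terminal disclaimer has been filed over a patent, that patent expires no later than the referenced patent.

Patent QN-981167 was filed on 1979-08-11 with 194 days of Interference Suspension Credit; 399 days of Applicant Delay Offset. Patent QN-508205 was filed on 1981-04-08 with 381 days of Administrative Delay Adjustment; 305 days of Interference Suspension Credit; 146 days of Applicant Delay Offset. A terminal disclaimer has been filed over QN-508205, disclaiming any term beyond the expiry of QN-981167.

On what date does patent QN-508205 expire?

January 19, 2000

Natural term of QN-508205:
  Base: filing + 21 years → 8 April 2002.
  Administrative Delay Adjustment: +381 days → 24 April 2003.
  Interference Suspension Credit: +305 days → 23 February 2004.
  Applicant Delay Offset: −146 days → 30 September 2003.
Expiry of referenced patent QN-981167:
  Base: filing + 21 years → 11 August 2000.
  Interference Suspension Credit: +194 days → 21 February 2001.
  Applicant Delay Offset: −399 days → 19 January 2000.
Terminal disclaimer: QN-508205 expires on the earlier of 30 September 2003 and 19 January 2000.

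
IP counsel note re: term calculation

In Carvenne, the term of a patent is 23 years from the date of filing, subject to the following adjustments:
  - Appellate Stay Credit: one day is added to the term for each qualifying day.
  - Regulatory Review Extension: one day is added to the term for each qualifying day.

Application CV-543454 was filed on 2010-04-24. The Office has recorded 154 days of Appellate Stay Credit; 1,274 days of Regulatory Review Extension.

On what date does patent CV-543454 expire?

March 22, 2037

Base term: filing date + 23 years → 24 April 2033.
Appellate Stay Credit: +154 days → 25 September 2033.
Regulatory Review Extension: +1274 days → 22 March 2037.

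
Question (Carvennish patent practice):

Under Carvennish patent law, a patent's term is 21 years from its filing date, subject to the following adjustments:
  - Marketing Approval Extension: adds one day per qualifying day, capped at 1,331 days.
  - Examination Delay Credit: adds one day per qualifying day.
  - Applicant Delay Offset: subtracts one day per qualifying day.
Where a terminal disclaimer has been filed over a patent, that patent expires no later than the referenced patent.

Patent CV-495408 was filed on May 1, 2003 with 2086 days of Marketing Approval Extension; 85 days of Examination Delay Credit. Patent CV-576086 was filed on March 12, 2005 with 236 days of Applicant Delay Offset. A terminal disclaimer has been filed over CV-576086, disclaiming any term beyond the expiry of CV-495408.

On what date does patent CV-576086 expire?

2025-07-19

Natural term of CV-576086:
  Base: filing + 21 years → 12 March 2026.
  Applicant Delay Offset: −236 days → 19 July 2025.
Expiry of referenced patent CV-495408:
  Base: filing + 21 years → 1 May 2024.
  Marketing Approval Extension: 2086 days claimed exceeds the 1331-day cap, so +1331 days → 23 December 2027.
  Examination Delay Credit: +85 days → 17 March 2028.
Terminal disclaimer: CV-576086 expires on the earlier of 19 July 2025 and 17 March 2028.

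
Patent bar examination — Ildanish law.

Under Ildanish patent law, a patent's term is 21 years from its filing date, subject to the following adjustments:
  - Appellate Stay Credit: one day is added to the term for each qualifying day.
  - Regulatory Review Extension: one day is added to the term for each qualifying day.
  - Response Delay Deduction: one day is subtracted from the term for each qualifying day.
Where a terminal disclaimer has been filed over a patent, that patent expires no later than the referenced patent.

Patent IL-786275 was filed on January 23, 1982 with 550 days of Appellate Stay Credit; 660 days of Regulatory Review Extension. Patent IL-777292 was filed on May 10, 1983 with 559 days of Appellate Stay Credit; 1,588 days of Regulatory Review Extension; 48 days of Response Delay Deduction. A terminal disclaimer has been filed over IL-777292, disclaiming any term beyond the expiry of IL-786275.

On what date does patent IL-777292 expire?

2006-05-17

Natural term of IL-777292:
  Base: filing + 21 years → 10 May 2004.
  Appellate Stay Credit: +559 days → 20 November 2005.
  Regulatory Review Extension: +1588 days → 27 March 2010.
  Response Delay Deduction: −48 days → 7 February 2010.
Expiry of referenced patent IL-786275:
  Base: filing + 21 years → 23 January 2003.
  Appellate Stay Credit: +550 days → 26 July 2004.
  Regulatory Review Extension: +660 days → 17 May 2006.
Terminal disclaimer: IL-777292 expires on the earlier of 7 February 2010 and 17 May 2006.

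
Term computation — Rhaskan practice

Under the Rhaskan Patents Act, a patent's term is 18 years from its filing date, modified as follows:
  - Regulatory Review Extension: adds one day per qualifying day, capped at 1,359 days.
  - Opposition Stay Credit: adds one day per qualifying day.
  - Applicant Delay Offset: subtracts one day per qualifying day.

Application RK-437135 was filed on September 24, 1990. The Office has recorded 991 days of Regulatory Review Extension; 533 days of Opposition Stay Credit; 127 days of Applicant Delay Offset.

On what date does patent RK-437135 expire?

Base term: filing date + 18 years → 24 September 2008.
Regulatory Review Extension: 991 days (within the 1359-day cap) → +991 days → 12 June 2011.
Opposition Stay Credit: +533 days → 26 November 2012.
Applicant Delay Offset: −127 days → 22 July 2012.

2012-07-22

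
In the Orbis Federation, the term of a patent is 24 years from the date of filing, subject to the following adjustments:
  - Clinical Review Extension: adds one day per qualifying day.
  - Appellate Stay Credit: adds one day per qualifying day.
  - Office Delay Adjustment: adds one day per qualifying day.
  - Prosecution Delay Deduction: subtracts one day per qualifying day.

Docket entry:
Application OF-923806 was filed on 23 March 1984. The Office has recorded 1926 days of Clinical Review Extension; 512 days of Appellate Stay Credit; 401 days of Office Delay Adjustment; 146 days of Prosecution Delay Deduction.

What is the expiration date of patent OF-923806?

Base term: filing date + 24 years → 23 March 2008.
Clinical Review Extension: +1926 days → 1 July 2013.
Appellate Stay Credit: +512 days → 25 November 2014.
Office Delay Adjustment: +401 days → 31 December 2015.
Prosecution Delay Deduction: −146 days → 7 August 2015.

August 7, 2015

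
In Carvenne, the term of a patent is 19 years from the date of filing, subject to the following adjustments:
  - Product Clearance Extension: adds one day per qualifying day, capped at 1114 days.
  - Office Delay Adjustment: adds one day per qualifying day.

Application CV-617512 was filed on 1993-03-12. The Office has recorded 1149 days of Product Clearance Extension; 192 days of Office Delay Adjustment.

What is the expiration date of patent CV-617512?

Base term: filing date + 19 years → 12 March 2012.
Product Clearance Extension: 1149 days claimed exceeds the 1114-day cap, so +1114 days → 31 March 2015.
Office Delay Adjustment: +192 days → 9 October 2015.

October 9, 2015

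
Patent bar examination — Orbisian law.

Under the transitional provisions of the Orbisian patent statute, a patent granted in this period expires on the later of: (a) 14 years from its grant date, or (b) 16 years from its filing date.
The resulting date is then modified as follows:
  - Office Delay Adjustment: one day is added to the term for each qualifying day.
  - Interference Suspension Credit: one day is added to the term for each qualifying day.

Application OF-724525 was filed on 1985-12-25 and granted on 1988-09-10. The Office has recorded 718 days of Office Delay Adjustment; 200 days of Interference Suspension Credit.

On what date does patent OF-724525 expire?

March 16, 2005

(a) grant + 14 years → 10 September 2002.
(b) filing + 16 years → 25 December 2001.
Later of the two: 10 September 2002.
Office Delay Adjustment: +718 days → 28 August 2004.
Interference Suspension Credit: +200 days → 16 March 2005.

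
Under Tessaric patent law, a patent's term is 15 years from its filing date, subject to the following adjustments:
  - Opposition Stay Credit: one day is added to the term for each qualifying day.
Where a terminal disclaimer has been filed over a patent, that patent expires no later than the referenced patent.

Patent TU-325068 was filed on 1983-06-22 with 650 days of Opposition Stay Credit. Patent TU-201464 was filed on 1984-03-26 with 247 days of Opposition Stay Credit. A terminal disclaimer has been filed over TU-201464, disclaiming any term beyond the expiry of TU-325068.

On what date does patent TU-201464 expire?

Natural term of TU-201464:
  Base: filing + 15 years → 26 March 1999.
  Opposition Stay Credit: +247 days → 28 November 1999.
Expiry of referenced patent TU-325068:
  Base: filing + 15 years → 22 June 1998.
  Opposition Stay Credit: +650 days → 2 April 2000.
Terminal disclaimer: TU-201464 expires on the earlier of 28 November 1999 and 2 April 2000.

1999-11-28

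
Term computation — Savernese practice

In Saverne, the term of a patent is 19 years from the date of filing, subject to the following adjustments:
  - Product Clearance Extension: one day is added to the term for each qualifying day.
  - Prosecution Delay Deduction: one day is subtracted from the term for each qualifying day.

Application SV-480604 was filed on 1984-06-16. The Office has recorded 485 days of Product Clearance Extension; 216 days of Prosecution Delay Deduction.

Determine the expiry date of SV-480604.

Base term: filing date + 19 years → 16 June 2003.
Product Clearance Extension: +485 days → 13 October 2004.
Prosecution Delay Deduction: −216 days → 11 March 2004.

2004-03-11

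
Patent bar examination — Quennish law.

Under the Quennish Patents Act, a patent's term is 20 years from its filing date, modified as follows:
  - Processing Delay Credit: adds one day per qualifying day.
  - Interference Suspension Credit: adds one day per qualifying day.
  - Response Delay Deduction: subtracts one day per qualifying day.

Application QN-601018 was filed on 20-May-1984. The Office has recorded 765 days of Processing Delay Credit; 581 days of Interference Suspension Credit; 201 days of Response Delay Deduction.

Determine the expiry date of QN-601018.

Base term: filing date + 20 years → 20 May 2004.
Processing Delay Credit: +765 days → 24 June 2006.
Interference Suspension Credit: +581 days → 26 January 2008.
Response Delay Deduction: −201 days → 9 July 2007.

July 9, 2007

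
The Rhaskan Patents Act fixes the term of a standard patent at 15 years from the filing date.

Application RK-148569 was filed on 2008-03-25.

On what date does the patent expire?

Filing date + 15 years → 25 March 2023.

March 25, 2023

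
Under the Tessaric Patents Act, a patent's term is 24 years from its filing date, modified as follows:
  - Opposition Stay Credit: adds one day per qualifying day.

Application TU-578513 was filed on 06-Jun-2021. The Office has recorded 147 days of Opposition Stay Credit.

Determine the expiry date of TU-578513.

October 31, 2045

Base term: filing date + 24 years → 6 June 2045.
Opposition Stay Credit: +147 days → 31 October 2045.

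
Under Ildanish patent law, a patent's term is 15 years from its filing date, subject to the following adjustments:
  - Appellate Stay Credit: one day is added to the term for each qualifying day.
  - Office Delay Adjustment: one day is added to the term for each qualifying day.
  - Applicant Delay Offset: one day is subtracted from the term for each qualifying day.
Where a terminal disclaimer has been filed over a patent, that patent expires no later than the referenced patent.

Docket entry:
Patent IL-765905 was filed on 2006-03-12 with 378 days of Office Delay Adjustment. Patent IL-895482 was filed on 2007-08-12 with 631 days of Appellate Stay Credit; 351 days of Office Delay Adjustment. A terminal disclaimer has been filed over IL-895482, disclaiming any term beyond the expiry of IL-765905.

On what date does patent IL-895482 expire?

Natural term of IL-895482:
  Base: filing + 15 years → 12 August 2022.
  Appellate Stay Credit: +631 days → 4 May 2024.
  Office Delay Adjustment: +351 days → 20 April 2025.
Expiry of referenced patent IL-765905:
  Base: filing + 15 years → 12 March 2021.
  Office Delay Adjustment: +378 days → 25 March 2022.
Terminal disclaimer: IL-895482 expires on the earlier of 20 April 2025 and 25 March 2022.

2022-03-25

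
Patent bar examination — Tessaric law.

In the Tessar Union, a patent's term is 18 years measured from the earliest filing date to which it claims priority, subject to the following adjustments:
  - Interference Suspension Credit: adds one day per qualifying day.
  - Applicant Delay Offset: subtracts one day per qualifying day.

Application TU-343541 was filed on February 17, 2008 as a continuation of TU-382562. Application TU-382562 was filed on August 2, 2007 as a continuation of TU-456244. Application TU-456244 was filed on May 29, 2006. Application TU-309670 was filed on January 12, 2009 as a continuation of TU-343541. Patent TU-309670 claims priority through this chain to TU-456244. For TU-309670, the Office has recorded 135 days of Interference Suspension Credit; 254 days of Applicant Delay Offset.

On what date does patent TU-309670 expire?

2024-01-31

Earliest priority filing: 29 May 2006.
Base term: 29 May 2006 + 18 years → 29 May 2024.
Interference Suspension Credit: +135 days → 11 October 2024.
Applicant Delay Offset: −254 days → 31 January 2024.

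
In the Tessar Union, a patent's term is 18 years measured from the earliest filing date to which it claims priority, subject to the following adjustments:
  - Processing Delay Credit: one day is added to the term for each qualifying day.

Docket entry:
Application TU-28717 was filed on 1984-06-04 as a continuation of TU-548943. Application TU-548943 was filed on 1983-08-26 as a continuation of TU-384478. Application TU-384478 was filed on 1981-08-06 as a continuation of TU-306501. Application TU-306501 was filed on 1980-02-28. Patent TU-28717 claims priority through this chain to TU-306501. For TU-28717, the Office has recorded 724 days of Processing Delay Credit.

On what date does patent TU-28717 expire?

Earliest priority filing: 28 February 1980.
Base term: 28 February 1980 + 18 years → 28 February 1998.
Processing Delay Credit: +724 days → 22 February 2000.

February 22, 2000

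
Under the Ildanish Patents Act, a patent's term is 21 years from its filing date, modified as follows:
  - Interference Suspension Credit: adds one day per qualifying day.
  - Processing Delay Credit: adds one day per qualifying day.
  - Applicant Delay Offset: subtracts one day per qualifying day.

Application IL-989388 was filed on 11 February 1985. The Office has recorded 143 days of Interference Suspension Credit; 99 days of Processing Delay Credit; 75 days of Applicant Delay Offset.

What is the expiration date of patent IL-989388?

2006-07-28

Base term: filing date + 21 years → 11 February 2006.
Interference Suspension Credit: +143 days → 4 July 2006.
Processing Delay Credit: +99 days → 11 October 2006.
Applicant Delay Offset: −75 days → 28 July 2006.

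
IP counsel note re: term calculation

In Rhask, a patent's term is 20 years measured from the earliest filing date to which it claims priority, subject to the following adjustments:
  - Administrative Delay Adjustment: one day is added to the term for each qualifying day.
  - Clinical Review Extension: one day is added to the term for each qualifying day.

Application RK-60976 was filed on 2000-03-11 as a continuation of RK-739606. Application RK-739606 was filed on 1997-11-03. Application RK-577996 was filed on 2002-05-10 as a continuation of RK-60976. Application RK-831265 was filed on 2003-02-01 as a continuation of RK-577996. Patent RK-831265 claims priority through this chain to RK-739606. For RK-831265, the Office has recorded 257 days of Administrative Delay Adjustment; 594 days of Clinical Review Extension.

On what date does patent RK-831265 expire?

Earliest priority filing: 3 November 1997.
Base term: 3 November 1997 + 20 years → 3 November 2017.
Administrative Delay Adjustment: +257 days → 18 July 2018.
Clinical Review Extension: +594 days → 3 March 2020.

March 3, 2020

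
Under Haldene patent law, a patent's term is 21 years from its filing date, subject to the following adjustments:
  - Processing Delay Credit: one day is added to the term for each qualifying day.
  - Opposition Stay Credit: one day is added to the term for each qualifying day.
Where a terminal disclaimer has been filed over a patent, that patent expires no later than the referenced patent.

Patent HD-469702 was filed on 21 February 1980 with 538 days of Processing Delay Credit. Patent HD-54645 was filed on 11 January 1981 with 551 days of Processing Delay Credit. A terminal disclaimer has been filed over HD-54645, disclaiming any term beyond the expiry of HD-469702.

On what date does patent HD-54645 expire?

Natural term of HD-54645:
  Base: filing + 21 years → 11 January 2002.
  Processing Delay Credit: +551 days → 16 July 2003.
Expiry of referenced patent HD-469702:
  Base: filing + 21 years → 21 February 2001.
  Processing Delay Credit: +538 days → 13 August 2002.
Terminal disclaimer: HD-54645 expires on the earlier of 16 July 2003 and 13 August 2002.

August 13, 2002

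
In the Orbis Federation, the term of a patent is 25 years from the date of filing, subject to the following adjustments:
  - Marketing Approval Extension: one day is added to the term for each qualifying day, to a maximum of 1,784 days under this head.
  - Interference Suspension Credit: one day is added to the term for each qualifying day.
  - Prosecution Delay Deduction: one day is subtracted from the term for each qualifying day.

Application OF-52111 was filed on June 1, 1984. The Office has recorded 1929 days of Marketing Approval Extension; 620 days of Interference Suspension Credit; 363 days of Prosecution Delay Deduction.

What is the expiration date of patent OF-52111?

Base term: filing date + 25 years → 1 June 2009.
Marketing Approval Extension: 1929 days claimed exceeds the 1784-day cap, so +1784 days → 20 April 2014.
Interference Suspension Credit: +620 days → 31 December 2015.
Prosecution Delay Deduction: −363 days → 2 January 2015.

January 2, 2015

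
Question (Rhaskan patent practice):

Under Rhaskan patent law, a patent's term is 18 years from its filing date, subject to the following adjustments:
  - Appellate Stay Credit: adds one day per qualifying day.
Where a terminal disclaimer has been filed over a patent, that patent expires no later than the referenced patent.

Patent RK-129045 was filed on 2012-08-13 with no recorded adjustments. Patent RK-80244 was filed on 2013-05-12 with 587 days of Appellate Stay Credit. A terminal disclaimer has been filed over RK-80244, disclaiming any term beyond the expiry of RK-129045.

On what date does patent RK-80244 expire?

Natural term of RK-80244:
  Base: filing + 18 years → 12 May 2031.
  Appellate Stay Credit: +587 days → 19 December 2032.
Expiry of referenced patent RK-129045:
  Base: filing + 18 years → 13 August 2030.
Terminal disclaimer: RK-80244 expires on the earlier of 19 December 2032 and 13 August 2030.

August 13, 2030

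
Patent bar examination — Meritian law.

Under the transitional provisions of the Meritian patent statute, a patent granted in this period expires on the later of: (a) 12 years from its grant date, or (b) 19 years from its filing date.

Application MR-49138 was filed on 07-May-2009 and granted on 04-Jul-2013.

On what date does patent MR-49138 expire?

(a) grant + 12 years → 4 July 2025.
(b) filing + 19 years → 7 May 2028.
Later of the two: 7 May 2028.

2028-05-07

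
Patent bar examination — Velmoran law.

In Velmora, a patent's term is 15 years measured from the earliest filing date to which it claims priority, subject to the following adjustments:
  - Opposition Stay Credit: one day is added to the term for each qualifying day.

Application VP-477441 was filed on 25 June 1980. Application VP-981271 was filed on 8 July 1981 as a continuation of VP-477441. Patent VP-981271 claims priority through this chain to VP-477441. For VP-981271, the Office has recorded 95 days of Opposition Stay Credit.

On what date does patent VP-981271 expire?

Earliest priority filing: 25 June 1980.
Base term: 25 June 1980 + 15 years → 25 June 1995.
Opposition Stay Credit: +95 days → 28 September 1995.

September 28, 1995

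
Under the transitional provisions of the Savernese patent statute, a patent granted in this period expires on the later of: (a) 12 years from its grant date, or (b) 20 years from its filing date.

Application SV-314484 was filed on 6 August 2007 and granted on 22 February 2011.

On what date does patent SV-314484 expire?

(a) grant + 12 years → 22 February 2023.
(b) filing + 20 years → 6 August 2027.
Later of the two: 6 August 2027.

August 6, 2027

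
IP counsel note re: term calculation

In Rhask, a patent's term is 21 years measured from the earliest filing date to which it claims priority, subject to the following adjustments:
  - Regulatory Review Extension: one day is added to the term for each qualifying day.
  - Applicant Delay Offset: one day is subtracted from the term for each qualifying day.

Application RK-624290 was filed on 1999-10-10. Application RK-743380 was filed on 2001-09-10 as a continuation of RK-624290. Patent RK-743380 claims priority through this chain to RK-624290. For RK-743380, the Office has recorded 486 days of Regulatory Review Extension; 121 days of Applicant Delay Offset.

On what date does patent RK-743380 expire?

Earliest priority filing: 10 October 1999.
Base term: 10 October 1999 + 21 years → 10 October 2020.
Regulatory Review Extension: +486 days → 8 February 2022.
Applicant Delay Offset: −121 days → 10 October 2021.

2021-10-10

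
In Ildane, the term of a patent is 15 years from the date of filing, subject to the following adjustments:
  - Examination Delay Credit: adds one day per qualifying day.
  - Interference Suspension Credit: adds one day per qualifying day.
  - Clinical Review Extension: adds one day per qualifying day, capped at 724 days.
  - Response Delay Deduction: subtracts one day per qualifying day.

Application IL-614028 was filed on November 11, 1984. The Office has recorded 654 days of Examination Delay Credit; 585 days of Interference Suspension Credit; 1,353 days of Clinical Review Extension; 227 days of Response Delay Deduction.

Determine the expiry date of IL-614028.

August 12, 2004

Base term: filing date + 15 years → 11 November 1999.
Examination Delay Credit: +654 days → 26 August 2001.
Interference Suspension Credit: +585 days → 3 April 2003.
Clinical Review Extension: 1353 days claimed exceeds the 724-day cap, so +724 days → 27 March 2005.
Response Delay Deduction: −227 days → 12 August 2004.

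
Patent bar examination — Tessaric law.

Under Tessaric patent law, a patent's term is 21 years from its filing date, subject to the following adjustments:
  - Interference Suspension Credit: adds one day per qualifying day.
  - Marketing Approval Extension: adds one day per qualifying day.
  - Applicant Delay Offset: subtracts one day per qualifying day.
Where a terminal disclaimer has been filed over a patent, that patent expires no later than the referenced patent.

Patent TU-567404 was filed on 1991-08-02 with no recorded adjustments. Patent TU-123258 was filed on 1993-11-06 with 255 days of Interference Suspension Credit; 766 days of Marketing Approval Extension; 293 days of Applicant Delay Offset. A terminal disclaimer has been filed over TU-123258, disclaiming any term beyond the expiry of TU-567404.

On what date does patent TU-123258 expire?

2012-08-02

Natural term of TU-123258:
  Base: filing + 21 years → 6 November 2014.
  Interference Suspension Credit: +255 days → 19 July 2015.
  Marketing Approval Extension: +766 days → 23 August 2017.
  Applicant Delay Offset: −293 days → 3 November 2016.
Expiry of referenced patent TU-567404:
  Base: filing + 21 years → 2 August 2012.
Terminal disclaimer: TU-123258 expires on the earlier of 3 November 2016 and 2 August 2012.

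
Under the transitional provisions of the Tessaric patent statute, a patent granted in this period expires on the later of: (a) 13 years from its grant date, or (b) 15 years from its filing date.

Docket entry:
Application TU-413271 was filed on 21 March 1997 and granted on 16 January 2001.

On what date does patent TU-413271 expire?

2014-01-16

(a) grant + 13 years → 16 January 2014.
(b) filing + 15 years → 21 March 2012.
Later of the two: 16 January 2014.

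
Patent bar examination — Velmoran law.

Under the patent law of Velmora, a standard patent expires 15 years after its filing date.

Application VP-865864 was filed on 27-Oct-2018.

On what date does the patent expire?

Filing date + 15 years → 27 October 2033.

October 27, 2033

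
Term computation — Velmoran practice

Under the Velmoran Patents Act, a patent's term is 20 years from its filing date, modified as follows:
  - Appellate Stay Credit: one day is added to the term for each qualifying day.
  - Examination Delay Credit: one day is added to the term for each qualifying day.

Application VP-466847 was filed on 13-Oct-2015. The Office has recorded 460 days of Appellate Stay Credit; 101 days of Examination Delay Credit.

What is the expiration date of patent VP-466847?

Base term: filing date + 20 years → 13 October 2035.
Appellate Stay Credit: +460 days → 15 January 2037.
Examination Delay Credit: +101 days → 26 April 2037.

2037-04-26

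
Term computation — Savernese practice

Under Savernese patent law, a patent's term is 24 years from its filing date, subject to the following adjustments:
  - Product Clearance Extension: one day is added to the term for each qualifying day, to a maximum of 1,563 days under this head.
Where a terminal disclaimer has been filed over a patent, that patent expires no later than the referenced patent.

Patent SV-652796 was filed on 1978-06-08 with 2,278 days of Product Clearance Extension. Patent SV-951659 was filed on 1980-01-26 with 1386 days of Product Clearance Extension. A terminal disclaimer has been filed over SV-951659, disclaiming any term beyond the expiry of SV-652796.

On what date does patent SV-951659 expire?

Natural term of SV-951659:
  Base: filing + 24 years → 26 January 2004.
  Product Clearance Extension: 1386 days (within the 1563-day cap) → +1386 days → 12 November 2007.
Expiry of referenced patent SV-652796:
  Base: filing + 24 years → 8 June 2002.
  Product Clearance Extension: 2278 days claimed exceeds the 1563-day cap, so +1563 days → 18 September 2006.
Terminal disclaimer: SV-951659 expires on the earlier of 12 November 2007 and 18 September 2006.

2006-09-18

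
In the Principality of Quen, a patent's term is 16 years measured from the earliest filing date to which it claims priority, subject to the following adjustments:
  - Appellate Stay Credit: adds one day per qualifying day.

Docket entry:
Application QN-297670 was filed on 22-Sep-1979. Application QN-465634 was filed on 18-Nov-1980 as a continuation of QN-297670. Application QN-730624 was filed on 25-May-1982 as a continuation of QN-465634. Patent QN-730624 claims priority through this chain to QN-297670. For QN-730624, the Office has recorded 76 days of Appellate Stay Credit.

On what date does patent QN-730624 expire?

Earliest priority filing: 22 September 1979.
Base term: 22 September 1979 + 16 years → 22 September 1995.
Appellate Stay Credit: +76 days → 7 December 1995.

December 7, 1995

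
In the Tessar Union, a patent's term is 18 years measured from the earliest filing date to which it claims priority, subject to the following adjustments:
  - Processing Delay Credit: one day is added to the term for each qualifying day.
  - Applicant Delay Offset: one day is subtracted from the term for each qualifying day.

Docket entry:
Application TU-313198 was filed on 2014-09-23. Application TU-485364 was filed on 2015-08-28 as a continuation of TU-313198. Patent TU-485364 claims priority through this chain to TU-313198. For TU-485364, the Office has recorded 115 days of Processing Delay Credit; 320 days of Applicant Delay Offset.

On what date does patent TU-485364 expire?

Earliest priority filing: 23 September 2014.
Base term: 23 September 2014 + 18 years → 23 September 2032.
Processing Delay Credit: +115 days → 16 January 2033.
Applicant Delay Offset: −320 days → 2 March 2032.

2032-03-02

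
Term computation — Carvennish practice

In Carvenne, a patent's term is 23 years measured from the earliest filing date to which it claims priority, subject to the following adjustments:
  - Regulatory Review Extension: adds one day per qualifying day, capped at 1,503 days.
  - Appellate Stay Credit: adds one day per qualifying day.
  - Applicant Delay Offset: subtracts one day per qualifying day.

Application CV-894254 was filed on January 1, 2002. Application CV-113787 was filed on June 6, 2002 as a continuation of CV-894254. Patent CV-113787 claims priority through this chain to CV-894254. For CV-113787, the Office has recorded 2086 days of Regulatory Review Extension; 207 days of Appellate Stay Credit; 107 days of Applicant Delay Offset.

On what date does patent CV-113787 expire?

Earliest priority filing: 1 January 2002.
Base term: 1 January 2002 + 23 years → 1 January 2025.
Regulatory Review Extension: 2086 days claimed exceeds the 1503-day cap, so +1503 days → 12 February 2029.
Appellate Stay Credit: +207 days → 7 September 2029.
Applicant Delay Offset: −107 days → 23 May 2029.

May 23, 2029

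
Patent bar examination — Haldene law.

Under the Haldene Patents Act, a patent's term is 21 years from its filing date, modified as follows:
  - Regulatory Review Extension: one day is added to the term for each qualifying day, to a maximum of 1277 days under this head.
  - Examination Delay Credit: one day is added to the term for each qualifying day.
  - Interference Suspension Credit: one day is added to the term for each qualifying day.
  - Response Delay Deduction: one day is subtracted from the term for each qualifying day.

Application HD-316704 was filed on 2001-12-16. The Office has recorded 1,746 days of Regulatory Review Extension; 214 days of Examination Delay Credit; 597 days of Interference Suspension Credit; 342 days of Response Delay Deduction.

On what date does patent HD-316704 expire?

2027-09-27

Base term: filing date + 21 years → 16 December 2022.
Regulatory Review Extension: 1746 days claimed exceeds the 1277-day cap, so +1277 days → 15 June 2026.
Examination Delay Credit: +214 days → 15 January 2027.
Interference Suspension Credit: +597 days → 3 September 2028.
Response Delay Deduction: −342 days → 27 September 2027.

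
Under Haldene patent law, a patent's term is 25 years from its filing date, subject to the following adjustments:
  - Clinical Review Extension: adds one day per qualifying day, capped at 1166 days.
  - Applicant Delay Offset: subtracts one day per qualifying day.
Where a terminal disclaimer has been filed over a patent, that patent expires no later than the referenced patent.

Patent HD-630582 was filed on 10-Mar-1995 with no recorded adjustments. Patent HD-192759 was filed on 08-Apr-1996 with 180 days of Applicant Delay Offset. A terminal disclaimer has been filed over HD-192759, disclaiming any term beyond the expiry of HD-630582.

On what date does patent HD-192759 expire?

Natural term of HD-192759:
  Base: filing + 25 years → 8 April 2021.
  Applicant Delay Offset: −180 days → 10 October 2020.
Expiry of referenced patent HD-630582:
  Base: filing + 25 years → 10 March 2020.
Terminal disclaimer: HD-192759 expires on the earlier of 10 October 2020 and 10 March 2020.

March 10, 2020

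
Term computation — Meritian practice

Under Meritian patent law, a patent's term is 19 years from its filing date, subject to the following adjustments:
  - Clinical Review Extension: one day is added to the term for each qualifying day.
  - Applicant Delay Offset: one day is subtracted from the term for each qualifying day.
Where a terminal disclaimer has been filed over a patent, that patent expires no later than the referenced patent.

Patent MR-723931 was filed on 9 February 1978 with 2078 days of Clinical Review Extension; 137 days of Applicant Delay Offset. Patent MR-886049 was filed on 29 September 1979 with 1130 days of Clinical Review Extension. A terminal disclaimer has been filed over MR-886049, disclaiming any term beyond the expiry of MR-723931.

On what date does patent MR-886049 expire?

Natural term of MR-886049:
  Base: filing + 19 years → 29 September 1998.
  Clinical Review Extension: +1130 days → 2 November 2001.
Expiry of referenced patent MR-723931:
  Base: filing + 19 years → 9 February 1997.
  Clinical Review Extension: +2078 days → 19 October 2002.
  Applicant Delay Offset: −137 days → 4 June 2002.
Terminal disclaimer: MR-886049 expires on the earlier of 2 November 2001 and 4 June 2002.

November 2, 2001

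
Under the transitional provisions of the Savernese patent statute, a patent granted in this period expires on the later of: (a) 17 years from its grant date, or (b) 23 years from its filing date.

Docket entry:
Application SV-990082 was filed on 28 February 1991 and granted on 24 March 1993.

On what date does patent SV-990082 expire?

(a) grant + 17 years → 24 March 2010.
(b) filing + 23 years → 28 February 2014.
Later of the two: 28 February 2014.

February 28, 2014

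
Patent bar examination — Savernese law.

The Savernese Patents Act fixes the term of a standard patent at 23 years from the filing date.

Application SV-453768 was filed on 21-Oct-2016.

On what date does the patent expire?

Filing date + 23 years → 21 October 2039.

October 21, 2039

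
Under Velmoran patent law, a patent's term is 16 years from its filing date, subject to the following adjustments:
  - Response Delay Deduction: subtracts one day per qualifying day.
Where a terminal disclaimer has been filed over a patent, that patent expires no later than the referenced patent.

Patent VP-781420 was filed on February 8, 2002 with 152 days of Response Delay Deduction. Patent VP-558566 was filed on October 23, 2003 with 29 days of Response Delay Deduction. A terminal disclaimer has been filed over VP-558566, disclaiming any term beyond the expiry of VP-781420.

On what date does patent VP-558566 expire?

2017-09-09

Natural term of VP-558566:
  Base: filing + 16 years → 23 October 2019.
  Response Delay Deduction: −29 days → 24 September 2019.
Expiry of referenced patent VP-781420:
  Base: filing + 16 years → 8 February 2018.
  Response Delay Deduction: −152 days → 9 September 2017.
Terminal disclaimer: VP-558566 expires on the earlier of 24 September 2019 and 9 September 2017.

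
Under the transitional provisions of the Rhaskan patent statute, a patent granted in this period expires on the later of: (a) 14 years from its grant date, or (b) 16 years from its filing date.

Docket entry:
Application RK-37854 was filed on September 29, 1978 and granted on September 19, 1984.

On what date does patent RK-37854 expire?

(a) grant + 14 years → 19 September 1998.
(b) filing + 16 years → 29 September 1994.
Later of the two: 19 September 1998.

1998-09-19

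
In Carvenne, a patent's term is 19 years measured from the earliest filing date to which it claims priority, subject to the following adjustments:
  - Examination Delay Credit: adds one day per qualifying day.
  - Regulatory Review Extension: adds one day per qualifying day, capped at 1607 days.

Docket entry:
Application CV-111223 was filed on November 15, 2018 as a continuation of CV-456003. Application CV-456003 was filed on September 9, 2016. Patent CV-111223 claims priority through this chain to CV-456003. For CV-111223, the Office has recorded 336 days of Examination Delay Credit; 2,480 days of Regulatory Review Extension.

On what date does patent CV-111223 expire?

Earliest priority filing: 9 September 2016.
Base term: 9 September 2016 + 19 years → 9 September 2035.
Examination Delay Credit: +336 days → 10 August 2036.
Regulatory Review Extension: 2480 days claimed exceeds the 1607-day cap, so +1607 days → 3 January 2041.

2041-01-03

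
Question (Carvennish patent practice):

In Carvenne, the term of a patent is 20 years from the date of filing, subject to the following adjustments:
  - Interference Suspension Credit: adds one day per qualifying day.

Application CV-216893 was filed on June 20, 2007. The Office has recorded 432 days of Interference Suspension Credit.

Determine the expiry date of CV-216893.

2028-08-25

Base term: filing date + 20 years → 20 June 2027.
Interference Suspension Credit: +432 days → 25 August 2028.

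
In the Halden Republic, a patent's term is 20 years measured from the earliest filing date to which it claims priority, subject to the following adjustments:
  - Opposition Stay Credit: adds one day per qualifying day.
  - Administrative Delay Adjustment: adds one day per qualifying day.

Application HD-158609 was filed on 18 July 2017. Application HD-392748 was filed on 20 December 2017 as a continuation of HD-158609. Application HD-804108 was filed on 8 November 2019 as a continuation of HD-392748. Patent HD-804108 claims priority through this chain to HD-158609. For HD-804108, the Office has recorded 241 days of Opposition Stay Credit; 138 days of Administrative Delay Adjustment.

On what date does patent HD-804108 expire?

2038-08-01

Earliest priority filing: 18 July 2017.
Base term: 18 July 2017 + 20 years → 18 July 2037.
Opposition Stay Credit: +241 days → 16 March 2038.
Administrative Delay Adjustment: +138 days → 1 August 2038.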